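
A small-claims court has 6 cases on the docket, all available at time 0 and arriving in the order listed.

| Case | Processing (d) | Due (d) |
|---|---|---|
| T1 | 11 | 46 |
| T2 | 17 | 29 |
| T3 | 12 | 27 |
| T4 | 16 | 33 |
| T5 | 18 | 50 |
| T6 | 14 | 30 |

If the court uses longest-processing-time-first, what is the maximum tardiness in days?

LPT (decreasing processing time): T5 T2 T4 T6 T3 T1.
T5: 0→18, due 50, tardiness 0
T2: 18→35, due 29, tardiness 6
T4: 35→51, due 33, tardiness 18
T6: 51→65, due 30, tardiness 35
T3: 65→77, due 27, tardiness 50
T1: 77→88, due 46, tardiness 42
Maximum = 50.

50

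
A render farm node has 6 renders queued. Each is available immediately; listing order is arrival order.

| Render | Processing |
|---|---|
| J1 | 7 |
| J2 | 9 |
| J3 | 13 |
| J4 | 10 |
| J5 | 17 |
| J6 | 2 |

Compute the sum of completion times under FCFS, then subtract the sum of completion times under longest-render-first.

FIFO (arrival order): J1 J2 J3 J4 J5 J6.
J1: 0→7
J2: 7→16
J3: 16→29
J4: 29→39
J5: 39→56
J6: 56→58
Sum = 7+16+29+39+56+58 = 205.
LPT (decreasing processing time): J5 J3 J4 J2 J1 J6.
J5: 0→17
J3: 17→30
J4: 30→40
J2: 40→49
J1: 49→56
J6: 56→58
Sum = 17+30+40+49+56+58 = 250.
Difference = 205 − 250 = -45.

-45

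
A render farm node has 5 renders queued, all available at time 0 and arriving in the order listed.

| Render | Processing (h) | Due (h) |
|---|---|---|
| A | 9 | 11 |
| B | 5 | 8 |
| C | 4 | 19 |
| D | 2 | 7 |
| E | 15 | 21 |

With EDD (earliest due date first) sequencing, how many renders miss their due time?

3

EDD (increasing due date): D B A C E.
D: 0→2, due 7, tardiness 0
B: 2→7, due 8, tardiness 0
A: 7→16, due 11, tardiness 5
C: 16→20, due 19, tardiness 1
E: 20→35, due 21, tardiness 14
Late renders: 3.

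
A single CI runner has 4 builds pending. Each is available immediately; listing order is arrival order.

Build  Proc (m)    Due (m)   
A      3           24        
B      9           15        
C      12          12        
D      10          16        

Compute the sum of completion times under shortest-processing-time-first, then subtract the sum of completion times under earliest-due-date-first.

SPT (increasing processing time): A B D C.
A: 0→3
B: 3→12
D: 12→22
C: 22→34
Sum = 3+12+22+34 = 71.
EDD (increasing due date): C B D A.
C: 0→12
B: 12→21
D: 21→31
A: 31→34
Sum = 12+21+31+34 = 98.
Difference = 71 − 98 = -27.

-27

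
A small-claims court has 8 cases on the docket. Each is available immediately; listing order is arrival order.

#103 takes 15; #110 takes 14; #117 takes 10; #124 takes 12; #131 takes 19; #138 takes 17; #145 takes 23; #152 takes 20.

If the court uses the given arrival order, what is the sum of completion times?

FIFO (arrival order): #103 #110 #117 #124 #131 #138 #145 #152.
#103: 0→15
#110: 15→29
#117: 29→39
#124: 39→51
#131: 51→70
#138: 70→87
#145: 87→110
#152: 110→130
Sum = 15+29+39+51+70+87+110+130 = 531.

531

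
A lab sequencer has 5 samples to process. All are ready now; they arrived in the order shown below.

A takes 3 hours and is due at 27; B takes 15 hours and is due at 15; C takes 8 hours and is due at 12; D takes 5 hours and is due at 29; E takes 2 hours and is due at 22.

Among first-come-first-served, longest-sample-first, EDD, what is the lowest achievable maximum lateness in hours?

8

FIFO (arrival order): A B C D E.
A: 0→3, due 27, lateness -24
B: 3→18, due 15, lateness 3
C: 18→26, due 12, lateness 14
D: 26→31, due 29, lateness 2
E: 31→33, due 22, lateness 11
Maximum = 14.
LPT (decreasing processing time): B C D A E.
B: 0→15, due 15, lateness 0
C: 15→23, due 12, lateness 11
D: 23→28, due 29, lateness -1
A: 28→31, due 27, lateness 4
E: 31→33, due 22, lateness 11
Maximum = 11.
EDD (increasing due date): C B E A D.
C: 0→8, due 12, lateness -4
B: 8→23, due 15, lateness 8
E: 23→25, due 22, lateness 3
A: 25→28, due 27, lateness 1
D: 28→33, due 29, lateness 4
Maximum = 8.
FIFO 14, LPT 11, EDD 8 → minimum 8.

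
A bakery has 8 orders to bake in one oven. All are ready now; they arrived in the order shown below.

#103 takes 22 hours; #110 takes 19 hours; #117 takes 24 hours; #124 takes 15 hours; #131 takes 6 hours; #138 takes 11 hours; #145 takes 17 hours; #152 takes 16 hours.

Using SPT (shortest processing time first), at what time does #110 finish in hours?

84

SPT (increasing processing time): #131 #138 #124 #152 #145 #110 #103 #117.
#131: 0→6
#138: 6→17
#124: 17→32
#152: 32→48
#145: 48→65
#110: 65→84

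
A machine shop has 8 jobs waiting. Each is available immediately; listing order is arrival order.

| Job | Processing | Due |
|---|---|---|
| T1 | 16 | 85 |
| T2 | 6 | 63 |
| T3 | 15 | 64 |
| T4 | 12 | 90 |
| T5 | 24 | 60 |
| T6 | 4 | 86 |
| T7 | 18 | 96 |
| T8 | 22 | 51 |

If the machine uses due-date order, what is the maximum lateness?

EDD (increasing due date): T8 T5 T2 T3 T1 T6 T4 T7.
T8: 0→22, due 51, lateness -29
T5: 22→46, due 60, lateness -14
T2: 46→52, due 63, lateness -11
T3: 52→67, due 64, lateness 3
T1: 67→83, due 85, lateness -2
T6: 83→87, due 86, lateness 1
T4: 87→99, due 90, lateness 9
T7: 99→117, due 96, lateness 21
Maximum = 21.

21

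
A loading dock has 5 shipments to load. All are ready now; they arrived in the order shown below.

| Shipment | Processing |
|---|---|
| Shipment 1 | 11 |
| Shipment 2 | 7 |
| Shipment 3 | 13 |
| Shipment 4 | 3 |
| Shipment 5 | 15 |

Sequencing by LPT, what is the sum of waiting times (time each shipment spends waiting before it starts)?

LPT (decreasing processing time): Shipment 5 Shipment 3 Shipment 1 Shipment 2 Shipment 4.
Shipment 5: waits 0, runs 0→15
Shipment 3: waits 15, runs 15→28
Shipment 1: waits 28, runs 28→39
Shipment 2: waits 39, runs 39→46
Shipment 4: waits 46, runs 46→49
Sum = 0+15+28+39+46 = 128.

128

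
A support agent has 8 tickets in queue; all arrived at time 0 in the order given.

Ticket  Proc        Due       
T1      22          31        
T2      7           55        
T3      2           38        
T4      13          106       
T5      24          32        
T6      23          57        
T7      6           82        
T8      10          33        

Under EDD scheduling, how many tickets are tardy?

7

EDD (increasing due date): T1 T5 T8 T3 T2 T6 T7 T4.
T1: 0→22, due 31, tardiness 0
T5: 22→46, due 32, tardiness 14
T8: 46→56, due 33, tardiness 23
T3: 56→58, due 38, tardiness 20
T2: 58→65, due 55, tardiness 10
T6: 65→88, due 57, tardiness 31
T7: 88→94, due 82, tardiness 12
T4: 94→107, due 106, tardiness 1
Late tickets: 7.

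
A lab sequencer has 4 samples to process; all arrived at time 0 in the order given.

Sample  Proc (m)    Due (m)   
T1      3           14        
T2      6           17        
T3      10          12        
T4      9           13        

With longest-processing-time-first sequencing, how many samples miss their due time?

LPT (decreasing processing time): T3 T4 T2 T1.
T3: 0→10, due 12, tardiness 0
T4: 10→19, due 13, tardiness 6
T2: 19→25, due 17, tardiness 8
T1: 25→28, due 14, tardiness 14
Late samples: 3.

3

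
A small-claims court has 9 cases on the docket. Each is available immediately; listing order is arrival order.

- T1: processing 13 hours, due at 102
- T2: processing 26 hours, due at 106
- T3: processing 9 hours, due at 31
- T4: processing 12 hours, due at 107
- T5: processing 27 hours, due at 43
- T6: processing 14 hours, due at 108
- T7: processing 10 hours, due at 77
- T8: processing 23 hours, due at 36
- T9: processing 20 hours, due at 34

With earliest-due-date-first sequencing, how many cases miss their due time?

EDD (increasing due date): T3 T9 T8 T5 T7 T1 T2 T4 T6.
T3: 0→9, due 31, tardiness 0
T9: 9→29, due 34, tardiness 0
T8: 29→52, due 36, tardiness 16
T5: 52→79, due 43, tardiness 36
T7: 79→89, due 77, tardiness 12
T1: 89→102, due 102, tardiness 0
T2: 102→128, due 106, tardiness 22
T4: 128→140, due 107, tardiness 33
T6: 140→154, due 108, tardiness 46
Late cases: 6.

6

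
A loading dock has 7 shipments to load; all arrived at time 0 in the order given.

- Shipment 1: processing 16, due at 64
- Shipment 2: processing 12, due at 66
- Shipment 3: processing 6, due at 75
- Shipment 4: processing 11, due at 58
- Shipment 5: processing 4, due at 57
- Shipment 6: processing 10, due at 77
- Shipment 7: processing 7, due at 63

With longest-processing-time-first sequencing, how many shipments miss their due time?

1

LPT (decreasing processing time): Shipment 1 Shipment 2 Shipment 4 Shipment 6 Shipment 7 Shipment 3 Shipment 5.
Shipment 1: 0→16, due 64, tardiness 0
Shipment 2: 16→28, due 66, tardiness 0
Shipment 4: 28→39, due 58, tardiness 0
Shipment 6: 39→49, due 77, tardiness 0
Shipment 7: 49→56, due 63, tardiness 0
Shipment 3: 56→62, due 75, tardiness 0
Shipment 5: 62→66, due 57, tardiness 9
Late shipments: 1.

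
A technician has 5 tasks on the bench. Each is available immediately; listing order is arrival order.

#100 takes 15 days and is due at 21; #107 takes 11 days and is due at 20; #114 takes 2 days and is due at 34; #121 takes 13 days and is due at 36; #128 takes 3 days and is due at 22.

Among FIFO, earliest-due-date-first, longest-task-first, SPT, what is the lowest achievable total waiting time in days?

52

FIFO (arrival order): #100 #107 #114 #121 #128.
#100: waits 0, runs 0→15
#107: waits 15, runs 15→26
#114: waits 26, runs 26→28
#121: waits 28, runs 28→41
#128: waits 41, runs 41→44
Sum = 0+15+26+28+41 = 110.
EDD (increasing due date): #107 #100 #128 #114 #121.
#107: waits 0, runs 0→11
#100: waits 11, runs 11→26
#128: waits 26, runs 26→29
#114: waits 29, runs 29→31
#121: waits 31, runs 31→44
Sum = 0+11+26+29+31 = 97.
LPT (decreasing processing time): #100 #121 #107 #128 #114.
#100: waits 0, runs 0→15
#121: waits 15, runs 15→28
#107: waits 28, runs 28→39
#128: waits 39, runs 39→42
#114: waits 42, runs 42→44
Sum = 0+15+28+39+42 = 124.
SPT (increasing processing time): #114 #128 #107 #121 #100.
#114: waits 0, runs 0→2
#128: waits 2, runs 2→5
#107: waits 5, runs 5→16
#121: waits 16, runs 16→29
#100: waits 29, runs 29→44
Sum = 0+2+5+16+29 = 52.
FIFO 110, EDD 97, LPT 124, SPT 52 → minimum 52.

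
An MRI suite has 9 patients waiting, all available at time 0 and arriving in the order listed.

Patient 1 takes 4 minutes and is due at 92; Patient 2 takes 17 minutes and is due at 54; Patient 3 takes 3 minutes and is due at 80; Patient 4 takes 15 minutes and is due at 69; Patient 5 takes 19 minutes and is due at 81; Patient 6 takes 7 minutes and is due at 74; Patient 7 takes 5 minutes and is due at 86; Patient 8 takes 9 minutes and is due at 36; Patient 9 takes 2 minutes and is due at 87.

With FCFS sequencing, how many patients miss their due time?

FIFO (arrival order): Patient 1 Patient 2 Patient 3 Patient 4 Patient 5 Patient 6 Patient 7 Patient 8 Patient 9.
Patient 1: 0→4, due 92, tardiness 0
Patient 2: 4→21, due 54, tardiness 0
Patient 3: 21→24, due 80, tardiness 0
Patient 4: 24→39, due 69, tardiness 0
Patient 5: 39→58, due 81, tardiness 0
Patient 6: 58→65, due 74, tardiness 0
Patient 7: 65→70, due 86, tardiness 0
Patient 8: 70→79, due 36, tardiness 43
Patient 9: 79→81, due 87, tardiness 0
Late patients: 1.

1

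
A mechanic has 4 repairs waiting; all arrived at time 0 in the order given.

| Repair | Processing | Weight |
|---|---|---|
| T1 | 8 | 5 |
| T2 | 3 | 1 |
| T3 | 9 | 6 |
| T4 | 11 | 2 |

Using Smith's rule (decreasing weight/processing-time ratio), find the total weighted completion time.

WSPT (decreasing weight/processing-time ratio): T3 T1 T2 T4.
T3: finishes 9, weight 6, w·C = 54
T1: finishes 17, weight 5, w·C = 85
T2: finishes 20, weight 1, w·C = 20
T4: finishes 31, weight 2, w·C = 62
Sum = 54+85+20+62 = 221.

221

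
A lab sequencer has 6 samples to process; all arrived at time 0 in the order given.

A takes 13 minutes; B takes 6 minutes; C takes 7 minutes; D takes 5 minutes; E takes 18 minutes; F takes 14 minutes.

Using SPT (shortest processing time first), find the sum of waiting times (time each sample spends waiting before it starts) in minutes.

SPT (increasing processing time): D B C A F E.
D: waits 0, runs 0→5
B: waits 5, runs 5→11
C: waits 11, runs 11→18
A: waits 18, runs 18→31
F: waits 31, runs 31→45
E: waits 45, runs 45→63
Sum = 0+5+11+18+31+45 = 110.

110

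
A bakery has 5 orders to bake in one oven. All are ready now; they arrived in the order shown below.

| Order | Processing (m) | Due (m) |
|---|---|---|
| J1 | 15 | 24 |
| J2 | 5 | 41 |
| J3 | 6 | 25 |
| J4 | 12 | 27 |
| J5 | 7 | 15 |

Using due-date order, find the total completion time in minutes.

142

EDD (increasing due date): J5 J1 J3 J4 J2.
J5: 0→7
J1: 7→22
J3: 22→28
J4: 28→40
J2: 40→45
Sum = 7+22+28+40+45 = 142.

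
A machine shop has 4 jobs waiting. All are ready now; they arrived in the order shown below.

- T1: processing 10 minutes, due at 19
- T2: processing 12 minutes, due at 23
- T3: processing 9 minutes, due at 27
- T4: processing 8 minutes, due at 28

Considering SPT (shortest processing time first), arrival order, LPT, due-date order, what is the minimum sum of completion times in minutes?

SPT (increasing processing time): T4 T3 T1 T2.
T4: 0→8
T3: 8→17
T1: 17→27
T2: 27→39
Sum = 8+17+27+39 = 91.
FIFO (arrival order): T1 T2 T3 T4.
T1: 0→10
T2: 10→22
T3: 22→31
T4: 31→39
Sum = 10+22+31+39 = 102.
LPT (decreasing processing time): T2 T1 T3 T4.
T2: 0→12
T1: 12→22
T3: 22→31
T4: 31→39
Sum = 12+22+31+39 = 104.
EDD (increasing due date): T1 T2 T3 T4.
T1: 0→10
T2: 10→22
T3: 22→31
T4: 31→39
Sum = 10+22+31+39 = 102.
SPT 91, FIFO 102, LPT 104, EDD 102 → minimum 91.

91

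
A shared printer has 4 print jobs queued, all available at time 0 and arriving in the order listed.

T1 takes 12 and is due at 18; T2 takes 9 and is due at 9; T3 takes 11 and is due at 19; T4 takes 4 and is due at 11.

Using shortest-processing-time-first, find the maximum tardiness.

18

SPT (increasing processing time): T4 T2 T3 T1.
T4: 0→4, due 11, tardiness 0
T2: 4→13, due 9, tardiness 4
T3: 13→24, due 19, tardiness 5
T1: 24→36, due 18, tardiness 18
Maximum = 18.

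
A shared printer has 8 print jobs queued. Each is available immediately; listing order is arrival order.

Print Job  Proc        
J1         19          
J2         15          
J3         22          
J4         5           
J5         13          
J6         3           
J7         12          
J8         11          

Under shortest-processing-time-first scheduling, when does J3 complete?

100

SPT (increasing processing time): J6 J4 J8 J7 J5 J2 J1 J3.
J6: 0→3
J4: 3→8
J8: 8→19
J7: 19→31
J5: 31→44
J2: 44→59
J1: 59→78
J3: 78→100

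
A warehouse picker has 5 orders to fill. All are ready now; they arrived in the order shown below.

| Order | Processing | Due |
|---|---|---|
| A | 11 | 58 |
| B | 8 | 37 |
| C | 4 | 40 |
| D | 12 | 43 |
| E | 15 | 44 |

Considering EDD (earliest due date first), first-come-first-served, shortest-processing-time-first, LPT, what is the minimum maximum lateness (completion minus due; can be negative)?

EDD (increasing due date): B C D E A.
B: 0→8, due 37, lateness -29
C: 8→12, due 40, lateness -28
D: 12→24, due 43, lateness -19
E: 24→39, due 44, lateness -5
A: 39→50, due 58, lateness -8
Maximum = -5.
FIFO (arrival order): A B C D E.
A: 0→11, due 58, lateness -47
B: 11→19, due 37, lateness -18
C: 19→23, due 40, lateness -17
D: 23→35, due 43, lateness -8
E: 35→50, due 44, lateness 6
Maximum = 6.
SPT (increasing processing time): C B A D E.
C: 0→4, due 40, lateness -36
B: 4→12, due 37, lateness -25
A: 12→23, due 58, lateness -35
D: 23→35, due 43, lateness -8
E: 35→50, due 44, lateness 6
Maximum = 6.
LPT (decreasing processing time): E D A B C.
E: 0→15, due 44, lateness -29
D: 15→27, due 43, lateness -16
A: 27→38, due 58, lateness -20
B: 38→46, due 37, lateness 9
C: 46→50, due 40, lateness 10
Maximum = 10.
EDD -5, FIFO 6, SPT 6, LPT 10 → minimum -5.

-5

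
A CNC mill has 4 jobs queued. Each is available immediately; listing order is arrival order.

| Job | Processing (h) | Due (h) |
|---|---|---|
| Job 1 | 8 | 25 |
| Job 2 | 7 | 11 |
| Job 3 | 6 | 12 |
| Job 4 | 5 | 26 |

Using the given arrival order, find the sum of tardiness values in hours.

13

FIFO (arrival order): Job 1 Job 2 Job 3 Job 4.
Job 1: 0→8, due 25, tardiness 0
Job 2: 8→15, due 11, tardiness 4
Job 3: 15→21, due 12, tardiness 9
Job 4: 21→26, due 26, tardiness 0
Sum = 0+4+9+0 = 13.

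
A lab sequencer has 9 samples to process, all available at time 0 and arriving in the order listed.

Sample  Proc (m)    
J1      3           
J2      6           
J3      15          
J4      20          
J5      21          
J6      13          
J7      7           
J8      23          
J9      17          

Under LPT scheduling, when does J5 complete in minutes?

LPT (decreasing processing time): J8 J5 J4 J9 J3 J6 J7 J2 J1.
J8: 0→23
J5: 23→44

44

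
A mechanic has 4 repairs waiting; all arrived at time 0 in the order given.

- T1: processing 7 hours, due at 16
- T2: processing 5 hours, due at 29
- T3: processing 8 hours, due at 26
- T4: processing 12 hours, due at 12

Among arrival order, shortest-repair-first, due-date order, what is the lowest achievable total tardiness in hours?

7

FIFO (arrival order): T1 T2 T3 T4.
T1: 0→7, due 16, tardiness 0
T2: 7→12, due 29, tardiness 0
T3: 12→20, due 26, tardiness 0
T4: 20→32, due 12, tardiness 20
Sum = 0+0+0+20 = 20.
SPT (increasing processing time): T2 T1 T3 T4.
T2: 0→5, due 29, tardiness 0
T1: 5→12, due 16, tardiness 0
T3: 12→20, due 26, tardiness 0
T4: 20→32, due 12, tardiness 20
Sum = 0+0+0+20 = 20.
EDD (increasing due date): T4 T1 T3 T2.
T4: 0→12, due 12, tardiness 0
T1: 12→19, due 16, tardiness 3
T3: 19→27, due 26, tardiness 1
T2: 27→32, due 29, tardiness 3
Sum = 0+3+1+3 = 7.
FIFO 20, SPT 20, EDD 7 → minimum 7.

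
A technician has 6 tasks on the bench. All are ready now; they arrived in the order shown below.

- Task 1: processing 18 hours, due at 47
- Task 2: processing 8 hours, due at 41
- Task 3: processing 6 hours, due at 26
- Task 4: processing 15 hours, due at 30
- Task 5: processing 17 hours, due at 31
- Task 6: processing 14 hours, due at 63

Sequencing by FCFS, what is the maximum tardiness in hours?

33

FIFO (arrival order): Task 1 Task 2 Task 3 Task 4 Task 5 Task 6.
Task 1: 0→18, due 47, tardiness 0
Task 2: 18→26, due 41, tardiness 0
Task 3: 26→32, due 26, tardiness 6
Task 4: 32→47, due 30, tardiness 17
Task 5: 47→64, due 31, tardiness 33
Task 6: 64→78, due 63, tardiness 15
Maximum = 33.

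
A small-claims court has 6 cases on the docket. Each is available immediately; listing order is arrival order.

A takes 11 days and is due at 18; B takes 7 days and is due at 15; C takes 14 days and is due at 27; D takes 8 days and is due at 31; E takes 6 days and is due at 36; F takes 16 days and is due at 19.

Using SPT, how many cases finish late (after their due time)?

3

SPT (increasing processing time): E B D A C F.
E: 0→6, due 36, tardiness 0
B: 6→13, due 15, tardiness 0
D: 13→21, due 31, tardiness 0
A: 21→32, due 18, tardiness 14
C: 32→46, due 27, tardiness 19
F: 46→62, due 19, tardiness 43
Late cases: 3.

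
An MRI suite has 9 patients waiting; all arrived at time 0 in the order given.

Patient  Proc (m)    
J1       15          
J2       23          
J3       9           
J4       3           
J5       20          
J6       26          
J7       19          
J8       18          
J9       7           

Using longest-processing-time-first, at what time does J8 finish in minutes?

106

LPT (decreasing processing time): J6 J2 J5 J7 J8 J1 J3 J9 J4.
J6: 0→26
J2: 26→49
J5: 49→69
J7: 69→88
J8: 88→106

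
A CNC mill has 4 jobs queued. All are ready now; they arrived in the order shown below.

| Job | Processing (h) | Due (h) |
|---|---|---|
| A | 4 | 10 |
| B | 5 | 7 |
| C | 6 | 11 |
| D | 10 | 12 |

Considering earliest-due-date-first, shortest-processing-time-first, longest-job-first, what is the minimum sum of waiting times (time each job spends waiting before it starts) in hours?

EDD (increasing due date): B A C D.
B: waits 0, runs 0→5
A: waits 5, runs 5→9
C: waits 9, runs 9→15
D: waits 15, runs 15→25
Sum = 0+5+9+15 = 29.
SPT (increasing processing time): A B C D.
A: waits 0, runs 0→4
B: waits 4, runs 4→9
C: waits 9, runs 9→15
D: waits 15, runs 15→25
Sum = 0+4+9+15 = 28.
LPT (decreasing processing time): D C B A.
D: waits 0, runs 0→10
C: waits 10, runs 10→16
B: waits 16, runs 16→21
A: waits 21, runs 21→25
Sum = 0+10+16+21 = 47.
EDD 29, SPT 28, LPT 47 → minimum 28.

28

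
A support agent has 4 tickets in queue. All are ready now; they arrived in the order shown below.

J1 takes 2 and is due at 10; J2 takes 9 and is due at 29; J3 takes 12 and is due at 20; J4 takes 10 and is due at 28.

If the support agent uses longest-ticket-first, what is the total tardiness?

LPT (decreasing processing time): J3 J4 J2 J1.
J3: 0→12, due 20, tardiness 0
J4: 12→22, due 28, tardiness 0
J2: 22→31, due 29, tardiness 2
J1: 31→33, due 10, tardiness 23
Sum = 0+0+2+23 = 25.

25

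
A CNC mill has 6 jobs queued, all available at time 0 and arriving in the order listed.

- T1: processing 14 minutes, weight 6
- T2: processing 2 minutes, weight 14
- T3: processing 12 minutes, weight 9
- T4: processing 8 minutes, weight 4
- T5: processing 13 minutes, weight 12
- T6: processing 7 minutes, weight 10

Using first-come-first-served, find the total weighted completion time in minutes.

FIFO (arrival order): T1 T2 T3 T4 T5 T6.
T1: finishes 14, weight 6, w·C = 84
T2: finishes 16, weight 14, w·C = 224
T3: finishes 28, weight 9, w·C = 252
T4: finishes 36, weight 4, w·C = 144
T5: finishes 49, weight 12, w·C = 588
T6: finishes 56, weight 10, w·C = 560
Sum = 84+224+252+144+588+560 = 1852.

1852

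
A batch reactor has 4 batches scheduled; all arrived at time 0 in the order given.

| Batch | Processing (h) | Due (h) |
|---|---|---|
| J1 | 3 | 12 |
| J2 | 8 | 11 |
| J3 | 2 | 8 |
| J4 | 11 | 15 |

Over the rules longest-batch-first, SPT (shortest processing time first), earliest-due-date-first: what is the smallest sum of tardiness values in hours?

LPT (decreasing processing time): J4 J2 J1 J3.
J4: 0→11, due 15, tardiness 0
J2: 11→19, due 11, tardiness 8
J1: 19→22, due 12, tardiness 10
J3: 22→24, due 8, tardiness 16
Sum = 0+8+10+16 = 34.
SPT (increasing processing time): J3 J1 J2 J4.
J3: 0→2, due 8, tardiness 0
J1: 2→5, due 12, tardiness 0
J2: 5→13, due 11, tardiness 2
J4: 13→24, due 15, tardiness 9
Sum = 0+0+2+9 = 11.
EDD (increasing due date): J3 J2 J1 J4.
J3: 0→2, due 8, tardiness 0
J2: 2→10, due 11, tardiness 0
J1: 10→13, due 12, tardiness 1
J4: 13→24, due 15, tardiness 9
Sum = 0+0+1+9 = 10.
LPT 34, SPT 11, EDD 10 → minimum 10.

10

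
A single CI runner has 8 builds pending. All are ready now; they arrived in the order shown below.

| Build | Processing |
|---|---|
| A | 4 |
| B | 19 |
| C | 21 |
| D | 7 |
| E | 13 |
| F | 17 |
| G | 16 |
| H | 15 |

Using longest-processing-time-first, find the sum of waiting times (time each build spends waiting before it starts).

LPT (decreasing processing time): C B F G H E D A.
C: waits 0, runs 0→21
B: waits 21, runs 21→40
F: waits 40, runs 40→57
G: waits 57, runs 57→73
H: waits 73, runs 73→88
E: waits 88, runs 88→101
D: waits 101, runs 101→108
A: waits 108, runs 108→112
Sum = 0+21+40+57+73+88+101+108 = 488.

488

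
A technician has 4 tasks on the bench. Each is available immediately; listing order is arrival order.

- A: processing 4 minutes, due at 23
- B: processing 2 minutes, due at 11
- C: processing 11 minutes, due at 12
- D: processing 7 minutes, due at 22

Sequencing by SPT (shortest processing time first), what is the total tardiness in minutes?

12

SPT (increasing processing time): B A D C.
B: 0→2, due 11, tardiness 0
A: 2→6, due 23, tardiness 0
D: 6→13, due 22, tardiness 0
C: 13→24, due 12, tardiness 12
Sum = 0+0+0+12 = 12.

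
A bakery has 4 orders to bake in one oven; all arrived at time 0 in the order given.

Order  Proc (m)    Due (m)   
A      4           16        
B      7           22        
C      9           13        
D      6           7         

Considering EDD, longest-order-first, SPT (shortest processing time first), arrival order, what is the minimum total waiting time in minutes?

EDD (increasing due date): D C A B.
D: waits 0, runs 0→6
C: waits 6, runs 6→15
A: waits 15, runs 15→19
B: waits 19, runs 19→26
Sum = 0+6+15+19 = 40.
LPT (decreasing processing time): C B D A.
C: waits 0, runs 0→9
B: waits 9, runs 9→16
D: waits 16, runs 16→22
A: waits 22, runs 22→26
Sum = 0+9+16+22 = 47.
SPT (increasing processing time): A D B C.
A: waits 0, runs 0→4
D: waits 4, runs 4→10
B: waits 10, runs 10→17
C: waits 17, runs 17→26
Sum = 0+4+10+17 = 31.
FIFO (arrival order): A B C D.
A: waits 0, runs 0→4
B: waits 4, runs 4→11
C: waits 11, runs 11→20
D: waits 20, runs 20→26
Sum = 0+4+11+20 = 35.
EDD 40, LPT 47, SPT 31, FIFO 35 → minimum 31.

31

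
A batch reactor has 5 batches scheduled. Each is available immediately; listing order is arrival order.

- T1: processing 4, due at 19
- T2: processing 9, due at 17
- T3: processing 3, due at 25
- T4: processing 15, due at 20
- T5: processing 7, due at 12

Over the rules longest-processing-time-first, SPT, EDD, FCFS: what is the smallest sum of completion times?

LPT (decreasing processing time): T4 T2 T5 T1 T3.
T4: 0→15
T2: 15→24
T5: 24→31
T1: 31→35
T3: 35→38
Sum = 15+24+31+35+38 = 143.
SPT (increasing processing time): T3 T1 T5 T2 T4.
T3: 0→3
T1: 3→7
T5: 7→14
T2: 14→23
T4: 23→38
Sum = 3+7+14+23+38 = 85.
EDD (increasing due date): T5 T2 T1 T4 T3.
T5: 0→7
T2: 7→16
T1: 16→20
T4: 20→35
T3: 35→38
Sum = 7+16+20+35+38 = 116.
FIFO (arrival order): T1 T2 T3 T4 T5.
T1: 0→4
T2: 4→13
T3: 13→16
T4: 16→31
T5: 31→38
Sum = 4+13+16+31+38 = 102.
LPT 143, SPT 85, EDD 116, FIFO 102 → minimum 85.

85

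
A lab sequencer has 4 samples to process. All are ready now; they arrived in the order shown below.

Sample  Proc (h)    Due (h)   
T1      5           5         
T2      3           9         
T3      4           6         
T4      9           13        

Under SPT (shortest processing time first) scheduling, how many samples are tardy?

3

SPT (increasing processing time): T2 T3 T1 T4.
T2: 0→3, due 9, tardiness 0
T3: 3→7, due 6, tardiness 1
T1: 7→12, due 5, tardiness 7
T4: 12→21, due 13, tardiness 8
Late samples: 3.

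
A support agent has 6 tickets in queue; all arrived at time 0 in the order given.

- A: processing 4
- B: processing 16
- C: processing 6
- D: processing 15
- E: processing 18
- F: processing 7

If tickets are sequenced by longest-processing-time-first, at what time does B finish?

LPT (decreasing processing time): E B D F C A.
E: 0→18
B: 18→34

34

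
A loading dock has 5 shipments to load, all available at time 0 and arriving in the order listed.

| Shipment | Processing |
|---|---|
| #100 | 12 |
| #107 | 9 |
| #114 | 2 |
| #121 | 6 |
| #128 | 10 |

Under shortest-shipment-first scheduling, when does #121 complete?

SPT (increasing processing time): #114 #121 #107 #128 #100.
#114: 0→2
#121: 2→8

8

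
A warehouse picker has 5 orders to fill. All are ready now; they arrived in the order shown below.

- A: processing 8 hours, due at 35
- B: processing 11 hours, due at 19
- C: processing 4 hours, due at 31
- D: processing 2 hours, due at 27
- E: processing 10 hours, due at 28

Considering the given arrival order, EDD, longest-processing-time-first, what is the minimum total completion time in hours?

109

FIFO (arrival order): A B C D E.
A: 0→8
B: 8→19
C: 19→23
D: 23→25
E: 25→35
Sum = 8+19+23+25+35 = 110.
EDD (increasing due date): B D E C A.
B: 0→11
D: 11→13
E: 13→23
C: 23→27
A: 27→35
Sum = 11+13+23+27+35 = 109.
LPT (decreasing processing time): B E A C D.
B: 0→11
E: 11→21
A: 21→29
C: 29→33
D: 33→35
Sum = 11+21+29+33+35 = 129.
FIFO 110, EDD 109, LPT 129 → minimum 109.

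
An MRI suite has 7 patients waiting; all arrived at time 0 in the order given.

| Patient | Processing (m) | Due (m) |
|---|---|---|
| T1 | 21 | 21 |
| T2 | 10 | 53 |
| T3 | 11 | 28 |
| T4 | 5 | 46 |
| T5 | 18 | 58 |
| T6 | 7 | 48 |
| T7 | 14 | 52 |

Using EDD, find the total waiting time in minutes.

EDD (increasing due date): T1 T3 T4 T6 T7 T2 T5.
T1: waits 0, runs 0→21
T3: waits 21, runs 21→32
T4: waits 32, runs 32→37
T6: waits 37, runs 37→44
T7: waits 44, runs 44→58
T2: waits 58, runs 58→68
T5: waits 68, runs 68→86
Sum = 0+21+32+37+44+58+68 = 260.

260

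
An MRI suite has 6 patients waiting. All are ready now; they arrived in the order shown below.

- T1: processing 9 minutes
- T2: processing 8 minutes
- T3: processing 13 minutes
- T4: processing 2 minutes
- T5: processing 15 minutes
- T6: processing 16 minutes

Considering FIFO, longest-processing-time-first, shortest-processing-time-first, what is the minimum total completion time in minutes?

FIFO (arrival order): T1 T2 T3 T4 T5 T6.
T1: 0→9
T2: 9→17
T3: 17→30
T4: 30→32
T5: 32→47
T6: 47→63
Sum = 9+17+30+32+47+63 = 198.
LPT (decreasing processing time): T6 T5 T3 T1 T2 T4.
T6: 0→16
T5: 16→31
T3: 31→44
T1: 44→53
T2: 53→61
T4: 61→63
Sum = 16+31+44+53+61+63 = 268.
SPT (increasing processing time): T4 T2 T1 T3 T5 T6.
T4: 0→2
T2: 2→10
T1: 10→19
T3: 19→32
T5: 32→47
T6: 47→63
Sum = 2+10+19+32+47+63 = 173.
FIFO 198, LPT 268, SPT 173 → minimum 173.

173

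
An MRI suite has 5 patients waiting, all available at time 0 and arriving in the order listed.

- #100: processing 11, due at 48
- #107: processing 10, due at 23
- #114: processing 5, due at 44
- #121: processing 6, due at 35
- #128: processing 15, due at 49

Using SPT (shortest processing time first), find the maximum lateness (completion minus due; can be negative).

SPT (increasing processing time): #114 #121 #107 #100 #128.
#114: 0→5, due 44, lateness -39
#121: 5→11, due 35, lateness -24
#107: 11→21, due 23, lateness -2
#100: 21→32, due 48, lateness -16
#128: 32→47, due 49, lateness -2
Maximum = -2.

-2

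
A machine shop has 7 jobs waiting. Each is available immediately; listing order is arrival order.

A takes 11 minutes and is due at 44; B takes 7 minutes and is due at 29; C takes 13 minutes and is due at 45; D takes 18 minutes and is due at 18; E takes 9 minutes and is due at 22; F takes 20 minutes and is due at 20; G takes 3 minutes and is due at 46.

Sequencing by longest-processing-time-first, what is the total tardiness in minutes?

LPT (decreasing processing time): F D C A E B G.
F: 0→20, due 20, tardiness 0
D: 20→38, due 18, tardiness 20
C: 38→51, due 45, tardiness 6
A: 51→62, due 44, tardiness 18
E: 62→71, due 22, tardiness 49
B: 71→78, due 29, tardiness 49
G: 78→81, due 46, tardiness 35
Sum = 0+20+6+18+49+49+35 = 177.

177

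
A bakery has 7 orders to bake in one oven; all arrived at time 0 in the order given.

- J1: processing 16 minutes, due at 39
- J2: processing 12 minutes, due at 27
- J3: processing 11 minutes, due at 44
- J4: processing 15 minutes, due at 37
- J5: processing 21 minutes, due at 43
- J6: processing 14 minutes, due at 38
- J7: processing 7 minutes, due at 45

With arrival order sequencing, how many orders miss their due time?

FIFO (arrival order): J1 J2 J3 J4 J5 J6 J7.
J1: 0→16, due 39, tardiness 0
J2: 16→28, due 27, tardiness 1
J3: 28→39, due 44, tardiness 0
J4: 39→54, due 37, tardiness 17
J5: 54→75, due 43, tardiness 32
J6: 75→89, due 38, tardiness 51
J7: 89→96, due 45, tardiness 51
Late orders: 5.

5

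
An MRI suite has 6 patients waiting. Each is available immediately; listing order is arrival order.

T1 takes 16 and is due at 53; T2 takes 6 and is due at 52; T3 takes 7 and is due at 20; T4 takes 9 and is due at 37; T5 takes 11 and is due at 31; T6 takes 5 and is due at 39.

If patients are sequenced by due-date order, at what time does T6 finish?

32

EDD (increasing due date): T3 T5 T4 T6 T2 T1.
T3: 0→7
T5: 7→18
T4: 18→27
T6: 27→32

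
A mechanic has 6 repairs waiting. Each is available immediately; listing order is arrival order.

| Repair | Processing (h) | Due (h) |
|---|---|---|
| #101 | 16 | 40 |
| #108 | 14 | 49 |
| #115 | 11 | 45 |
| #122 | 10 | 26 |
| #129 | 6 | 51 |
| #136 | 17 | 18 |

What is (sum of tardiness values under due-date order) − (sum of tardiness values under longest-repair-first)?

-23

EDD (increasing due date): #136 #122 #101 #115 #108 #129.
#136: 0→17, due 18, tardiness 0
#122: 17→27, due 26, tardiness 1
#101: 27→43, due 40, tardiness 3
#115: 43→54, due 45, tardiness 9
#108: 54→68, due 49, tardiness 19
#129: 68→74, due 51, tardiness 23
Sum = 0+1+3+9+19+23 = 55.
LPT (decreasing processing time): #136 #101 #108 #115 #122 #129.
#136: 0→17, due 18, tardiness 0
#101: 17→33, due 40, tardiness 0
#108: 33→47, due 49, tardiness 0
#115: 47→58, due 45, tardiness 13
#122: 58→68, due 26, tardiness 42
#129: 68→74, due 51, tardiness 23
Sum = 0+0+0+13+42+23 = 78.
Difference = 55 − 78 = -23.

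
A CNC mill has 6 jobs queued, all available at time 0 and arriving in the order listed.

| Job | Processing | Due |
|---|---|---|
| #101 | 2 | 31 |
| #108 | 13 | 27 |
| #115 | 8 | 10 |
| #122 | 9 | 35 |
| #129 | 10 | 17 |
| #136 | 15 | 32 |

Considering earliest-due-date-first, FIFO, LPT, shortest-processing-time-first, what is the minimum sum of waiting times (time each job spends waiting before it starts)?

102

EDD (increasing due date): #115 #129 #108 #101 #136 #122.
#115: waits 0, runs 0→8
#129: waits 8, runs 8→18
#108: waits 18, runs 18→31
#101: waits 31, runs 31→33
#136: waits 33, runs 33→48
#122: waits 48, runs 48→57
Sum = 0+8+18+31+33+48 = 138.
FIFO (arrival order): #101 #108 #115 #122 #129 #136.
#101: waits 0, runs 0→2
#108: waits 2, runs 2→15
#115: waits 15, runs 15→23
#122: waits 23, runs 23→32
#129: waits 32, runs 32→42
#136: waits 42, runs 42→57
Sum = 0+2+15+23+32+42 = 114.
LPT (decreasing processing time): #136 #108 #129 #122 #115 #101.
#136: waits 0, runs 0→15
#108: waits 15, runs 15→28
#129: waits 28, runs 28→38
#122: waits 38, runs 38→47
#115: waits 47, runs 47→55
#101: waits 55, runs 55→57
Sum = 0+15+28+38+47+55 = 183.
SPT (increasing processing time): #101 #115 #122 #129 #108 #136.
#101: waits 0, runs 0→2
#115: waits 2, runs 2→10
#122: waits 10, runs 10→19
#129: waits 19, runs 19→29
#108: waits 29, runs 29→42
#136: waits 42, runs 42→57
Sum = 0+2+10+19+29+42 = 102.
EDD 138, FIFO 114, LPT 183, SPT 102 → minimum 102.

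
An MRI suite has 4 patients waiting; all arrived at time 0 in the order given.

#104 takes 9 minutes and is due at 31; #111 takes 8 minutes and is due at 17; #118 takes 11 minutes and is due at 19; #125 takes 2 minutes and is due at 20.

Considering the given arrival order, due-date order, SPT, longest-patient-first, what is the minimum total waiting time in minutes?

FIFO (arrival order): #104 #111 #118 #125.
#104: waits 0, runs 0→9
#111: waits 9, runs 9→17
#118: waits 17, runs 17→28
#125: waits 28, runs 28→30
Sum = 0+9+17+28 = 54.
EDD (increasing due date): #111 #118 #125 #104.
#111: waits 0, runs 0→8
#118: waits 8, runs 8→19
#125: waits 19, runs 19→21
#104: waits 21, runs 21→30
Sum = 0+8+19+21 = 48.
SPT (increasing processing time): #125 #111 #104 #118.
#125: waits 0, runs 0→2
#111: waits 2, runs 2→10
#104: waits 10, runs 10→19
#118: waits 19, runs 19→30
Sum = 0+2+10+19 = 31.
LPT (decreasing processing time): #118 #104 #111 #125.
#118: waits 0, runs 0→11
#104: waits 11, runs 11→20
#111: waits 20, runs 20→28
#125: waits 28, runs 28→30
Sum = 0+11+20+28 = 59.
FIFO 54, EDD 48, SPT 31, LPT 59 → minimum 31.

31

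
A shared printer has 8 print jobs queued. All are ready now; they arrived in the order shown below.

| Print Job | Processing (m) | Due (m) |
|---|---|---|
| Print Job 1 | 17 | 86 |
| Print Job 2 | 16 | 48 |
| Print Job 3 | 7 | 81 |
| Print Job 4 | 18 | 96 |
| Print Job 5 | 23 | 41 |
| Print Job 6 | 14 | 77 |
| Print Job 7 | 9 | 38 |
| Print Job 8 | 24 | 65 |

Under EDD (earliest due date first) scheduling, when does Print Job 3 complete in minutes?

93

EDD (increasing due date): Print Job 7 Print Job 5 Print Job 2 Print Job 8 Print Job 6 Print Job 3 Print Job 1 Print Job 4.
Print Job 7: 0→9
Print Job 5: 9→32
Print Job 2: 32→48
Print Job 8: 48→72
Print Job 6: 72→86
Print Job 3: 86→93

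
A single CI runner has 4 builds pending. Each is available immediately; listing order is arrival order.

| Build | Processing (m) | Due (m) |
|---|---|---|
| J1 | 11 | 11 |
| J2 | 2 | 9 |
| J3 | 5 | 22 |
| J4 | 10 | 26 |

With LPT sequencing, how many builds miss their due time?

2

LPT (decreasing processing time): J1 J4 J3 J2.
J1: 0→11, due 11, tardiness 0
J4: 11→21, due 26, tardiness 0
J3: 21→26, due 22, tardiness 4
J2: 26→28, due 9, tardiness 19
Late builds: 2.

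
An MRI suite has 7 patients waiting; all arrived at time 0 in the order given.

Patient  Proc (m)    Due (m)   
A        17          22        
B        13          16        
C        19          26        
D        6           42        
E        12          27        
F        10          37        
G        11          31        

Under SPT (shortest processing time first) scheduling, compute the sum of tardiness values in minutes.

157

SPT (increasing processing time): D F G E B A C.
D: 0→6, due 42, tardiness 0
F: 6→16, due 37, tardiness 0
G: 16→27, due 31, tardiness 0
E: 27→39, due 27, tardiness 12
B: 39→52, due 16, tardiness 36
A: 52→69, due 22, tardiness 47
C: 69→88, due 26, tardiness 62
Sum = 0+0+0+12+36+47+62 = 157.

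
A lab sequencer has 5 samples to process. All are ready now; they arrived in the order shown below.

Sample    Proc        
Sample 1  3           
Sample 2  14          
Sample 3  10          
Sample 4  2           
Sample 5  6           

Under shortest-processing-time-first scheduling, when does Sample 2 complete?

35

SPT (increasing processing time): Sample 4 Sample 1 Sample 5 Sample 3 Sample 2.
Sample 4: 0→2
Sample 1: 2→5
Sample 5: 5→11
Sample 3: 11→21
Sample 2: 21→35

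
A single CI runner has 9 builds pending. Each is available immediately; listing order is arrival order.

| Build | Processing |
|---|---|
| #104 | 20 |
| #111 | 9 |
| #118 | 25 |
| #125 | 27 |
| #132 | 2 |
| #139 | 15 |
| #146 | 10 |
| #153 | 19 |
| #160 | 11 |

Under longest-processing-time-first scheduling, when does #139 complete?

LPT (decreasing processing time): #125 #118 #104 #153 #139 #160 #146 #111 #132.
#125: 0→27
#118: 27→52
#104: 52→72
#153: 72→91
#139: 91→106

106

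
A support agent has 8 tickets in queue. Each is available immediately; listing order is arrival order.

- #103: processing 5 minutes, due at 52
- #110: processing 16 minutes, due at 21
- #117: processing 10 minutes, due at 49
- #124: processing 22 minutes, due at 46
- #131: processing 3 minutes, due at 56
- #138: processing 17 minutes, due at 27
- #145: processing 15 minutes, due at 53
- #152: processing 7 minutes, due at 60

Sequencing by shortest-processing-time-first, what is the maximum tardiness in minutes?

SPT (increasing processing time): #131 #103 #152 #117 #145 #110 #138 #124.
#131: 0→3, due 56, tardiness 0
#103: 3→8, due 52, tardiness 0
#152: 8→15, due 60, tardiness 0
#117: 15→25, due 49, tardiness 0
#145: 25→40, due 53, tardiness 0
#110: 40→56, due 21, tardiness 35
#138: 56→73, due 27, tardiness 46
#124: 73→95, due 46, tardiness 49
Maximum = 49.

49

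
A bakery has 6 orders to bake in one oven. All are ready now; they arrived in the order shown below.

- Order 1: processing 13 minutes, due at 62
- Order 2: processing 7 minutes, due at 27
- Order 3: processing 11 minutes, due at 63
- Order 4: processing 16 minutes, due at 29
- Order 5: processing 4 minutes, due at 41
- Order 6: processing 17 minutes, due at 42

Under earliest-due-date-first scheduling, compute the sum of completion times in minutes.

226

EDD (increasing due date): Order 2 Order 4 Order 5 Order 6 Order 1 Order 3.
Order 2: 0→7
Order 4: 7→23
Order 5: 23→27
Order 6: 27→44
Order 1: 44→57
Order 3: 57→68
Sum = 7+23+27+44+57+68 = 226.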